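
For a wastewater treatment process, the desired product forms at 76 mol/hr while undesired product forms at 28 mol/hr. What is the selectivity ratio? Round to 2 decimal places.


S = desired product rate / undesired product rate
S = 76 / 28
S = 2.71


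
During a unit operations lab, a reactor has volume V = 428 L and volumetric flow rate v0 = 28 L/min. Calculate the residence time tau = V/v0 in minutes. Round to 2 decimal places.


tau = V / v0
tau = 428 / 28
tau = 15.29 min


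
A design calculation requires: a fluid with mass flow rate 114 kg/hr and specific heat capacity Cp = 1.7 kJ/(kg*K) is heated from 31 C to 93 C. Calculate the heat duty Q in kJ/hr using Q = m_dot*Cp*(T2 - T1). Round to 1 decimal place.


Q = m_dot * Cp * (T2 - T1)
Q = 114 * 1.7 * (93 - 31)
Q = 114 * 1.7 * 62
Q = 12015.6 kJ/hr


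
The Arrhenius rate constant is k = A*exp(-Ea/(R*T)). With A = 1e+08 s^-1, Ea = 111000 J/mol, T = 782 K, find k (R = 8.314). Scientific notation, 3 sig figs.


k = A * exp(-Ea/(R*T))
k = 1e+08 * exp(-111000 / (8.314 * 782))
k = 1e+08 * exp(-17.072857)
k = 3.85e+00


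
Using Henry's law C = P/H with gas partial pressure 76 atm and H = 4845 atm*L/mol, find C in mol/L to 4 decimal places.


C = P / H
C = 76 / 4845
C = 0.0157 mol/L


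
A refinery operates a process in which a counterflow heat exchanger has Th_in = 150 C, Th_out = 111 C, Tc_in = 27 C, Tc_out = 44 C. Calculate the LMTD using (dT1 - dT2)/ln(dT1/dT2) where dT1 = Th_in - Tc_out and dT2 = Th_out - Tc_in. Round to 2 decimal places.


dT1 = Th_in - Tc_out = 150 - 44 = 106
dT2 = Th_out - Tc_in = 111 - 27 = 84
LMTD = (dT1 - dT2) / ln(dT1/dT2)
LMTD = (106 - 84) / ln(106/84)
LMTD = 94.57 K


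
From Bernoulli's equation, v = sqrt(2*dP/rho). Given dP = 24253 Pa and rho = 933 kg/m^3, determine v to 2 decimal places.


v = sqrt(2*dP/rho)
v = sqrt(2*24253/933)
v = sqrt(51.989282)
v = 7.21 m/s


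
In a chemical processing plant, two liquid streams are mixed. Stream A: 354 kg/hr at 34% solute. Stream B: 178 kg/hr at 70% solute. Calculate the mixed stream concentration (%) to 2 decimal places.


Mass balance on solute: F1*x1 + F2*x2 = F3*x3
F3 = F1 + F2 = 354 + 178 = 532 kg/hr
x3 = (F1*x1 + F2*x2)/F3
x3 = (354*0.34 + 178*0.7) / 532
x3 = 46.05%


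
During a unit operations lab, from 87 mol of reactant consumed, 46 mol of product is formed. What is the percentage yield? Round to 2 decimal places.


Yield = (moles product / moles consumed) * 100%
Yield = (46 / 87) * 100
Yield = 0.5287 * 100
Yield = 52.87%


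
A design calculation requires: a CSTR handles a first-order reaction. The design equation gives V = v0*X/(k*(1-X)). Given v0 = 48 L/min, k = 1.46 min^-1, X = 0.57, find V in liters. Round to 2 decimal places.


V = v0 * X / (k * (1 - X))
V = 48 * 0.57 / (1.46 * (1 - 0.57))
V = 27.36 / (1.46 * 0.43)
V = 27.36 / 0.6278
V = 43.58 L


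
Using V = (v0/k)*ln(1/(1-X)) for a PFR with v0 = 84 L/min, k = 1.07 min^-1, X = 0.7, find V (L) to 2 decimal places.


V = (v0/k) * ln(1/(1-X))
V = (84/1.07) * ln(1/(1-0.7))
V = 78.504673 * ln(3.333333)
V = 78.504673 * 1.203973
V = 94.52 L


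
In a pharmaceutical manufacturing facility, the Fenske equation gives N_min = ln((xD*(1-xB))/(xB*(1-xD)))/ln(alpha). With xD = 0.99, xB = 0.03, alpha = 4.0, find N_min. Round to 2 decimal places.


N_min = ln((xD*(1-xB))/(xB*(1-xD))) / ln(alpha)
Numerator inside ln: 0.9603 / 0.0003 = 3201.0
ln(3201.0) = 8.071219
ln(alpha) = ln(4.0) = 1.386294
N_min = 8.071219 / 1.386294 = 5.82


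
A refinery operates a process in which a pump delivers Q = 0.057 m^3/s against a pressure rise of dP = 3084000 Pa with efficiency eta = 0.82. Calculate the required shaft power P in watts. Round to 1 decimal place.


P = Q * dP / eta
P = 0.057 * 3084000 / 0.82
P = 175788.0 / 0.82
P = 214375.6 W


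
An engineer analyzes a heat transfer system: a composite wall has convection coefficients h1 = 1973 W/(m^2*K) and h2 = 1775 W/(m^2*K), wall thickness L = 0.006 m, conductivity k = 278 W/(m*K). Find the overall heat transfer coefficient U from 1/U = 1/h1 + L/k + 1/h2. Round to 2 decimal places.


1/U = 1/h1 + L/k + 1/h2
1/U = 1/1973 + 0.006/278 + 1/1775
1/U = 0.0005068424 + 2.15827e-05 + 0.0005633803
1/U = 0.0010918054
U = 915.91 W/(m^2*K)


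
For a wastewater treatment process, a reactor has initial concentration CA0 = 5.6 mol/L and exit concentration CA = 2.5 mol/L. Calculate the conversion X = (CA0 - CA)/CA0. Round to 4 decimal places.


X = (CA0 - CA) / CA0
X = (5.6 - 2.5) / 5.6
X = 3.1 / 5.6
X = 0.5536


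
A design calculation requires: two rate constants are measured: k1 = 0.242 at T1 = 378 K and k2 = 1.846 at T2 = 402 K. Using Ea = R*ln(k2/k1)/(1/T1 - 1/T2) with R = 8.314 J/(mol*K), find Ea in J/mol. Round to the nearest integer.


Ea = R * ln(k2/k1) / (1/T1 - 1/T2)
ln(k2/k1) = ln(1.846/0.242) = 2.0318387
1/T1 - 1/T2 = 1/378 - 1/402 = 0.000157940456
Ea = 8.314 * 2.0318387 / 0.000157940456
Ea = 106956 J/mol


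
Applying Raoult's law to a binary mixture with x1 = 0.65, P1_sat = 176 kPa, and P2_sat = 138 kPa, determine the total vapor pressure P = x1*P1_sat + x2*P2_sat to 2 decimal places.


P = x1*P1_sat + x2*P2_sat
x2 = 1 - x1 = 1 - 0.65 = 0.35
P = 0.65*176 + 0.35*138
P = 114.4 + 48.3
P = 162.70 kPa


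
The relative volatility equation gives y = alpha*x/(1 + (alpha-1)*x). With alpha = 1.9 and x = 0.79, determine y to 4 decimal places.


y = alpha*x / (1 + (alpha-1)*x)
y = 1.9*0.79 / (1 + (1.9-1)*0.79)
y = 1.501 / (1 + 0.711)
y = 1.501 / 1.711
y = 0.8773


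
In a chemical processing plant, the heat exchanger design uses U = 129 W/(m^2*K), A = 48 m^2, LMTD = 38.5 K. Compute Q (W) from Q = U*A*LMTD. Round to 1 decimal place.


Q = U * A * LMTD
Q = 129 * 48 * 38.5
Q = 238392.0 W


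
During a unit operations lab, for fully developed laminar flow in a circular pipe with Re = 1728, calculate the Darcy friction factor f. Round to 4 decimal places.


f = 64 / Re
f = 64 / 1728
f = 0.0370


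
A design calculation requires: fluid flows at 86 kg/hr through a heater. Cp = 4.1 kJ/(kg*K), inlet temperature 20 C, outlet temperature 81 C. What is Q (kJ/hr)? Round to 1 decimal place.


Q = m_dot * Cp * (T2 - T1)
Q = 86 * 4.1 * (81 - 20)
Q = 86 * 4.1 * 61
Q = 21508.6 kJ/hr


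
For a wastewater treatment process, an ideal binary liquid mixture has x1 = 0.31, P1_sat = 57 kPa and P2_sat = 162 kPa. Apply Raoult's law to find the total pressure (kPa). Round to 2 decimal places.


P = x1*P1_sat + x2*P2_sat
x2 = 1 - x1 = 1 - 0.31 = 0.69
P = 0.31*57 + 0.69*162
P = 17.67 + 111.78
P = 129.45 kPa


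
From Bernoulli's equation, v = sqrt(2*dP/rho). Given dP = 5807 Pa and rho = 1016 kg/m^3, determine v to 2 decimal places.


v = sqrt(2*dP/rho)
v = sqrt(2*5807/1016)
v = sqrt(11.431102)
v = 3.38 m/s


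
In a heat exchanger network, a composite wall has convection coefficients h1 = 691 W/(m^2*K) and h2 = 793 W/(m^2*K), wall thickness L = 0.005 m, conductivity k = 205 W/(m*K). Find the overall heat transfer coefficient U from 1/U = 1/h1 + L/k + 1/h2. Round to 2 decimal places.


1/U = 1/h1 + L/k + 1/h2
1/U = 1/691 + 0.005/205 + 1/793
1/U = 0.001447178 + 2.43902e-05 + 0.001261034
1/U = 0.0027326022
U = 365.95 W/(m^2*K)


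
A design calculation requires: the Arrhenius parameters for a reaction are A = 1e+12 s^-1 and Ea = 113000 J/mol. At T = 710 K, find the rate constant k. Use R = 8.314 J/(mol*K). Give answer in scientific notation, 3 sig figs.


k = A * exp(-Ea/(R*T))
k = 1e+12 * exp(-113000 / (8.314 * 710))
k = 1e+12 * exp(-19.143003)
k = 4.86e+03


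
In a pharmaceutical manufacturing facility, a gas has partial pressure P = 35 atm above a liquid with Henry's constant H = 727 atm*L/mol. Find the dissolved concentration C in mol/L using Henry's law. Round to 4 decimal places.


C = P / H
C = 35 / 727
C = 0.0481 mol/L


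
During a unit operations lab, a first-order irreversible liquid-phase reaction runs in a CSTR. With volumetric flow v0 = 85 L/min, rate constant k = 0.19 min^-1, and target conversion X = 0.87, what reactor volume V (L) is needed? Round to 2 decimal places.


V = v0 * X / (k * (1 - X))
V = 85 * 0.87 / (0.19 * (1 - 0.87))
V = 73.95 / (0.19 * 0.13)
V = 73.95 / 0.0247
V = 2993.93 L


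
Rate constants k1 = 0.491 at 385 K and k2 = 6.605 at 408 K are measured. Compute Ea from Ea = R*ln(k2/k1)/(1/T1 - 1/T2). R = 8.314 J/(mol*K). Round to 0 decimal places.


Ea = R * ln(k2/k1) / (1/T1 - 1/T2)
ln(k2/k1) = ln(6.605/0.491) = 2.5991381
1/T1 - 1/T2 = 1/385 - 1/408 = 0.000146422205
Ea = 8.314 * 2.5991381 / 0.000146422205
Ea = 147582 J/mol


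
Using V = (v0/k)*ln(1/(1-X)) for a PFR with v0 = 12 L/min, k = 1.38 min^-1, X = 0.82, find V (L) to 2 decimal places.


V = (v0/k) * ln(1/(1-X))
V = (12/1.38) * ln(1/(1-0.82))
V = 8.695652 * ln(5.555556)
V = 8.695652 * 1.714799
V = 14.91 L


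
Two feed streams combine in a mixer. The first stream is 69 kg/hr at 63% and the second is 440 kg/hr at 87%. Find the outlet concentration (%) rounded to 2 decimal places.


Mass balance on solute: F1*x1 + F2*x2 = F3*x3
F3 = F1 + F2 = 69 + 440 = 509 kg/hr
x3 = (F1*x1 + F2*x2)/F3
x3 = (69*0.63 + 440*0.87) / 509
x3 = 83.75%


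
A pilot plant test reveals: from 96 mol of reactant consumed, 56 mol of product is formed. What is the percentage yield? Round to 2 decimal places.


Yield = (moles product / moles consumed) * 100%
Yield = (56 / 96) * 100
Yield = 0.5833 * 100
Yield = 58.33%


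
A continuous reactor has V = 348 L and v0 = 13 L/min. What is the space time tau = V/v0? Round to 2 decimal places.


tau = V / v0
tau = 348 / 13
tau = 26.77 min


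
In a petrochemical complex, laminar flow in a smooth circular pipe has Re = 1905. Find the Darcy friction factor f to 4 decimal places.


f = 64 / Re
f = 64 / 1905
f = 0.0336


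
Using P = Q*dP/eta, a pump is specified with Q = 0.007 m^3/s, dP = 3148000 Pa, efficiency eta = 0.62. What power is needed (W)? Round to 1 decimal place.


P = Q * dP / eta
P = 0.007 * 3148000 / 0.62
P = 22036.0 / 0.62
P = 35541.9 W


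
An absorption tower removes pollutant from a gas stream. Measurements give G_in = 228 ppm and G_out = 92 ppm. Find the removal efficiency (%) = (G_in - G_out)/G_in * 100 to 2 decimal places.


Efficiency = (G_in - G_out) / G_in * 100%
Efficiency = (228 - 92) / 228 * 100
Efficiency = 136 / 228 * 100
Efficiency = 59.65%


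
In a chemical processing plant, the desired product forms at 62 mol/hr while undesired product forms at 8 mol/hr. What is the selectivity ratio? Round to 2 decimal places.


S = desired product rate / undesired product rate
S = 62 / 8
S = 7.75


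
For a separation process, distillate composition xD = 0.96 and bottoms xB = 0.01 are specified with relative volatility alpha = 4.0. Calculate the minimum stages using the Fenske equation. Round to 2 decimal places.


N_min = ln((xD*(1-xB))/(xB*(1-xD))) / ln(alpha)
Numerator inside ln: 0.9504 / 0.0004 = 2376.0
ln(2376.0) = 7.773174
ln(alpha) = ln(4.0) = 1.386294
N_min = 7.773174 / 1.386294 = 5.61


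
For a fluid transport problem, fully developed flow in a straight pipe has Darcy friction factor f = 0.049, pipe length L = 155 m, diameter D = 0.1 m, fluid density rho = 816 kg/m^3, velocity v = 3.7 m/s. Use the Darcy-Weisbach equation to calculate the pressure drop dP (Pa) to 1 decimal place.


dP = f * (L/D) * (rho*v^2/2)
dP = 0.049 * (155/0.1) * (816*3.7^2/2)
L/D = 1550.0
rho*v^2/2 = 816*13.69/2 = 5585.52
dP = 0.049 * 1550.0 * 5585.52
dP = 424220.2 Pa


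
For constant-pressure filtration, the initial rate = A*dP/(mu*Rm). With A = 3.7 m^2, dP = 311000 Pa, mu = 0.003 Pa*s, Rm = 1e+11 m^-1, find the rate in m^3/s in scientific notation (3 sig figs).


rate = A * dP / (mu * Rm)
rate = 3.7 * 311000 / (0.003 * 1e+11)
rate = 1150700.0 / 3.000e+08
rate = 3.84e-03 m^3/s


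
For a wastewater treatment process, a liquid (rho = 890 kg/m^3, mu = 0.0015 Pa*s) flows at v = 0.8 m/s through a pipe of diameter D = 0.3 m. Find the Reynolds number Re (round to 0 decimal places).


Re = rho * v * D / mu
Re = 890 * 0.8 * 0.3 / 0.0015
Re = 213.6 / 0.0015
Re = 142400


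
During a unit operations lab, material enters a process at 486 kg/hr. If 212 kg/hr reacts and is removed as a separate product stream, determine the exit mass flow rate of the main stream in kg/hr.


Steady-state mass balance on the main outlet: F_out = F_in - F_removed
F_out = 486 - 212
F_out = 274 kg/hr


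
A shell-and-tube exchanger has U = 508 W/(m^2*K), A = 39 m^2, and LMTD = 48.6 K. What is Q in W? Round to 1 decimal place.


Q = U * A * LMTD
Q = 508 * 39 * 48.6
Q = 962863.2 W


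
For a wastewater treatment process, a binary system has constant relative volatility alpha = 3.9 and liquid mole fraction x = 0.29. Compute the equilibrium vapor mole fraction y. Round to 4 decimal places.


y = alpha*x / (1 + (alpha-1)*x)
y = 3.9*0.29 / (1 + (3.9-1)*0.29)
y = 1.131 / (1 + 0.841)
y = 1.131 / 1.841
y = 0.6143


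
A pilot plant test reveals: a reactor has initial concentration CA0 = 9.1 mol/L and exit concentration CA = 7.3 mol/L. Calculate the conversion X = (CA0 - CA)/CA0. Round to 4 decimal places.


X = (CA0 - CA) / CA0
X = (9.1 - 7.3) / 9.1
X = 1.8 / 9.1
X = 0.1978


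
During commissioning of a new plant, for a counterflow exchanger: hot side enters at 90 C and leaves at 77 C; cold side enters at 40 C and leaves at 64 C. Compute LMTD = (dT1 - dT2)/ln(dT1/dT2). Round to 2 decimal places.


dT1 = Th_in - Tc_out = 90 - 64 = 26
dT2 = Th_out - Tc_in = 77 - 40 = 37
LMTD = (dT1 - dT2) / ln(dT1/dT2)
LMTD = (26 - 37) / ln(26/37)
LMTD = 31.18 K


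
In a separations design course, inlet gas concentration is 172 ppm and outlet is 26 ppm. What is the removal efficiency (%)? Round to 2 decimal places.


Efficiency = (G_in - G_out) / G_in * 100%
Efficiency = (172 - 26) / 172 * 100
Efficiency = 146 / 172 * 100
Efficiency = 84.88%


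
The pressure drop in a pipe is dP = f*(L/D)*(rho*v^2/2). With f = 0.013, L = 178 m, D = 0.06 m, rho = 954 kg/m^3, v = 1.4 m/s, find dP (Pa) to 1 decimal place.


dP = f * (L/D) * (rho*v^2/2)
dP = 0.013 * (178/0.06) * (954*1.4^2/2)
L/D = 2966.66666667
rho*v^2/2 = 954*1.96/2 = 934.92
dP = 0.013 * 2966.66666667 * 934.92
dP = 36056.7 Pa


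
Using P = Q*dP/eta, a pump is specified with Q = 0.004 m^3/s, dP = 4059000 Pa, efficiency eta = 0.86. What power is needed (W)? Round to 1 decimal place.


P = Q * dP / eta
P = 0.004 * 4059000 / 0.86
P = 16236.0 / 0.86
P = 18879.1 W


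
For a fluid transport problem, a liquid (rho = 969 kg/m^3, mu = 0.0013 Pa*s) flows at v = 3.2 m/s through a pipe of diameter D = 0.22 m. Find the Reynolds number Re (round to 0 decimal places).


Re = rho * v * D / mu
Re = 969 * 3.2 * 0.22 / 0.0013
Re = 682.176 / 0.0013
Re = 524751


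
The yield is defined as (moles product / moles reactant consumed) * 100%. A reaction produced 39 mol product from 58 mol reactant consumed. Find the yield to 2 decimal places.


Yield = (moles product / moles consumed) * 100%
Yield = (39 / 58) * 100
Yield = 0.6724 * 100
Yield = 67.24%


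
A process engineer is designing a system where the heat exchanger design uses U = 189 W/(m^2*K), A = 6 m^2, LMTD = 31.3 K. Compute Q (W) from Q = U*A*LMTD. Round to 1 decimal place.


Q = U * A * LMTD
Q = 189 * 6 * 31.3
Q = 35494.2 W


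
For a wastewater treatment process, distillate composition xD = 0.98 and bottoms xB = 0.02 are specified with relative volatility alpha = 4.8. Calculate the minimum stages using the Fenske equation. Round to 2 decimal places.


N_min = ln((xD*(1-xB))/(xB*(1-xD))) / ln(alpha)
Numerator inside ln: 0.9604 / 0.0004 = 2401.0
ln(2401.0) = 7.783641
ln(alpha) = ln(4.8) = 1.568616
N_min = 7.783641 / 1.568616 = 4.96


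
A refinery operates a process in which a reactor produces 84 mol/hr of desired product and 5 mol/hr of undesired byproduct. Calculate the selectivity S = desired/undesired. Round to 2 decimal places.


S = desired product rate / undesired product rate
S = 84 / 5
S = 16.80


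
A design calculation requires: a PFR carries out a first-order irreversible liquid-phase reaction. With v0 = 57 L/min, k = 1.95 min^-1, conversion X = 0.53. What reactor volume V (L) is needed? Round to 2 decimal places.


V = (v0/k) * ln(1/(1-X))
V = (57/1.95) * ln(1/(1-0.53))
V = 29.230769 * ln(2.12766)
V = 29.230769 * 0.755023
V = 22.07 L


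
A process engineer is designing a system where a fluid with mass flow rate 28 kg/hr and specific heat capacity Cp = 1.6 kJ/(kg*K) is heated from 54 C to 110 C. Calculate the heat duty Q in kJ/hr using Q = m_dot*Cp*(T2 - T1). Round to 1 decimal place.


Q = m_dot * Cp * (T2 - T1)
Q = 28 * 1.6 * (110 - 54)
Q = 28 * 1.6 * 56
Q = 2508.8 kJ/hr


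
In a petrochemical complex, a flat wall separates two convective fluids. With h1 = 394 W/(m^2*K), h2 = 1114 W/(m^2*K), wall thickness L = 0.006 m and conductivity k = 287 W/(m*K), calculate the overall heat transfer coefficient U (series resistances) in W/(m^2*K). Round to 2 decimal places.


1/U = 1/h1 + L/k + 1/h2
1/U = 1/394 + 0.006/287 + 1/1114
1/U = 0.0025380711 + 2.09059e-05 + 0.0008976661
1/U = 0.0034566431
U = 289.30 W/(m^2*K)


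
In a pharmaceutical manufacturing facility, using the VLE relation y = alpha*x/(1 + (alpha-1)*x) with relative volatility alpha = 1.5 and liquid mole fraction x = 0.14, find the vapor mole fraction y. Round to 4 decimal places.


y = alpha*x / (1 + (alpha-1)*x)
y = 1.5*0.14 / (1 + (1.5-1)*0.14)
y = 0.21 / (1 + 0.07)
y = 0.21 / 1.07
y = 0.1963


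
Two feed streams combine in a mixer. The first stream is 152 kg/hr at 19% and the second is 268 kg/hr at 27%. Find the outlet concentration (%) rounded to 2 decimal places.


Mass balance on solute: F1*x1 + F2*x2 = F3*x3
F3 = F1 + F2 = 152 + 268 = 420 kg/hr
x3 = (F1*x1 + F2*x2)/F3
x3 = (152*0.19 + 268*0.27) / 420
x3 = 24.10%


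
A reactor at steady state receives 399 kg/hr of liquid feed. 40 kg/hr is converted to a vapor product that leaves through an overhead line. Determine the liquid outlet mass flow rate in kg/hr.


Steady-state mass balance on the main outlet: F_out = F_in - F_removed
F_out = 399 - 40
F_out = 359 kg/hr


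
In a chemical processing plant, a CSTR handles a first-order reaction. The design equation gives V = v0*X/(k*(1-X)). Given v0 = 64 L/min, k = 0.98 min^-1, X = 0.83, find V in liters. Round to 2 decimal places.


V = v0 * X / (k * (1 - X))
V = 64 * 0.83 / (0.98 * (1 - 0.83))
V = 53.12 / (0.98 * 0.17)
V = 53.12 / 0.1666
V = 318.85 L


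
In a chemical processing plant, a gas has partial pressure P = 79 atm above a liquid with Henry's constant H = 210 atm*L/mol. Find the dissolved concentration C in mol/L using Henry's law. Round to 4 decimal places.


C = P / H
C = 79 / 210
C = 0.3762 mol/L


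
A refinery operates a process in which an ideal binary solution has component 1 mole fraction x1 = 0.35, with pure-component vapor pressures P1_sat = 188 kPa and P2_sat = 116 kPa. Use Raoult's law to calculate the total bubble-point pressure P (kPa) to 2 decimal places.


P = x1*P1_sat + x2*P2_sat
x2 = 1 - x1 = 1 - 0.35 = 0.65
P = 0.35*188 + 0.65*116
P = 65.8 + 75.4
P = 141.20 kPa


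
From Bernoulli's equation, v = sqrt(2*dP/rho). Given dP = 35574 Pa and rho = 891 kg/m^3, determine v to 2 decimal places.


v = sqrt(2*dP/rho)
v = sqrt(2*35574/891)
v = sqrt(79.851852)
v = 8.94 m/s


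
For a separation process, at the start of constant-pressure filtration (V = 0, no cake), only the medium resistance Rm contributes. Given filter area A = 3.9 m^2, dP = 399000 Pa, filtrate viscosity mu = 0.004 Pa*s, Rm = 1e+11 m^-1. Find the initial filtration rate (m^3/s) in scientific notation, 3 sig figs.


rate = A * dP / (mu * Rm)
rate = 3.9 * 399000 / (0.004 * 1e+11)
rate = 1556100.0 / 4.000e+08
rate = 3.89e-03 m^3/s


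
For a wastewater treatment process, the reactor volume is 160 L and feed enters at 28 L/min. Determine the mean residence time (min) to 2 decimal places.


tau = V / v0
tau = 160 / 28
tau = 5.71 min


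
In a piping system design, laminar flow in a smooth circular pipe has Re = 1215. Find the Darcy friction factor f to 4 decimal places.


f = 64 / Re
f = 64 / 1215
f = 0.0527


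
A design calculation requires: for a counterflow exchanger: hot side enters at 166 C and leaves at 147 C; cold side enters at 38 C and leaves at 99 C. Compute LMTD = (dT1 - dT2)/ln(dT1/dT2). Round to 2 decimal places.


dT1 = Th_in - Tc_out = 166 - 99 = 67
dT2 = Th_out - Tc_in = 147 - 38 = 109
LMTD = (dT1 - dT2) / ln(dT1/dT2)
LMTD = (67 - 109) / ln(67/109)
LMTD = 86.30 K


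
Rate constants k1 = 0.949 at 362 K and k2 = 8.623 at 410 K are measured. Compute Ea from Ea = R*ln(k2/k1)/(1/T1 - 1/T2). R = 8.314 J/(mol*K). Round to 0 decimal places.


Ea = R * ln(k2/k1) / (1/T1 - 1/T2)
ln(k2/k1) = ln(8.623/0.949) = 2.2067795
1/T1 - 1/T2 = 1/362 - 1/410 = 0.000323406549
Ea = 8.314 * 2.2067795 / 0.000323406549
Ea = 56731 J/mol


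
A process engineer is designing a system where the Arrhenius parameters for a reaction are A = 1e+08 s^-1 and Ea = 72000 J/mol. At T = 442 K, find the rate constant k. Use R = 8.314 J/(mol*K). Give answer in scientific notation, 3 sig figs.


k = A * exp(-Ea/(R*T))
k = 1e+08 * exp(-72000 / (8.314 * 442))
k = 1e+08 * exp(-19.592967)
k = 3.10e-01


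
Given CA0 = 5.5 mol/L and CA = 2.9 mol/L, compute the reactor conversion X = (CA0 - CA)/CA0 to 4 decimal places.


X = (CA0 - CA) / CA0
X = (5.5 - 2.9) / 5.5
X = 2.6 / 5.5
X = 0.4727


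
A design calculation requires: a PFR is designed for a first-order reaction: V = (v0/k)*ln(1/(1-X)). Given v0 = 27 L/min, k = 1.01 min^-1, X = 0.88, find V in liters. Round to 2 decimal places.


V = (v0/k) * ln(1/(1-X))
V = (27/1.01) * ln(1/(1-0.88))
V = 26.732673 * ln(8.333333)
V = 26.732673 * 2.120263
V = 56.68 L


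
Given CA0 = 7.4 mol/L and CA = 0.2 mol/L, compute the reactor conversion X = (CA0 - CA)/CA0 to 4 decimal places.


X = (CA0 - CA) / CA0
X = (7.4 - 0.2) / 7.4
X = 7.2 / 7.4
X = 0.9730


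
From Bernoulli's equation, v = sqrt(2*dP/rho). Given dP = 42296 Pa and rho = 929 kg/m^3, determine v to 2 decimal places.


v = sqrt(2*dP/rho)
v = sqrt(2*42296/929)
v = sqrt(91.057051)
v = 9.54 m/s


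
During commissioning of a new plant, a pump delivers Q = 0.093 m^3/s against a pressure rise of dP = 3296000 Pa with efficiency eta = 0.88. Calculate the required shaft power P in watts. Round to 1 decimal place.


P = Q * dP / eta
P = 0.093 * 3296000 / 0.88
P = 306528.0 / 0.88
P = 348327.3 W


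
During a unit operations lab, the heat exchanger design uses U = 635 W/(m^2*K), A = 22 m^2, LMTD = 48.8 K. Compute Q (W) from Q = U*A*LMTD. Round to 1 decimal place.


Q = U * A * LMTD
Q = 635 * 22 * 48.8
Q = 681736.0 W


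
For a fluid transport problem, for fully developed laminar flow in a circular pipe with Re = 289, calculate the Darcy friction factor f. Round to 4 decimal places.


f = 64 / Re
f = 64 / 289
f = 0.2215


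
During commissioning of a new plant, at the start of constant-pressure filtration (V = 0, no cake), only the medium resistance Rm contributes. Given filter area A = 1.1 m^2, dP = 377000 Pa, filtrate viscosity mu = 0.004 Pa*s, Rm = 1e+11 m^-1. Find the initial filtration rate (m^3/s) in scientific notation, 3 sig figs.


rate = A * dP / (mu * Rm)
rate = 1.1 * 377000 / (0.004 * 1e+11)
rate = 414700.0 / 4.000e+08
rate = 1.04e-03 m^3/s


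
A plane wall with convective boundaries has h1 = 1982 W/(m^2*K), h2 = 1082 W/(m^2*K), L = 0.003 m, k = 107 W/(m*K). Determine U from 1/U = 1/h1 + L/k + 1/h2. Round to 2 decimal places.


1/U = 1/h1 + L/k + 1/h2
1/U = 1/1982 + 0.003/107 + 1/1082
1/U = 0.0005045409 + 2.80374e-05 + 0.0009242144
1/U = 0.0014567927
U = 686.44 W/(m^2*K)


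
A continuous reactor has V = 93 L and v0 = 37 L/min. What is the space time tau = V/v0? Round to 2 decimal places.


tau = V / v0
tau = 93 / 37
tau = 2.51 min


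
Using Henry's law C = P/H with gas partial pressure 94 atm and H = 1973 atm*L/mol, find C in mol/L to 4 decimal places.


C = P / H
C = 94 / 1973
C = 0.0476 mol/L


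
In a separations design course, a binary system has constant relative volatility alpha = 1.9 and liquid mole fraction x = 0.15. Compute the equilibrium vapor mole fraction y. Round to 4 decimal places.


y = alpha*x / (1 + (alpha-1)*x)
y = 1.9*0.15 / (1 + (1.9-1)*0.15)
y = 0.285 / (1 + 0.135)
y = 0.285 / 1.135
y = 0.2511


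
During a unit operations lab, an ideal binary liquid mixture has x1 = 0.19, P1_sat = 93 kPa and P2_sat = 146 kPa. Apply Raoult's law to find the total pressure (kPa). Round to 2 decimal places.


P = x1*P1_sat + x2*P2_sat
x2 = 1 - x1 = 1 - 0.19 = 0.81
P = 0.19*93 + 0.81*146
P = 17.67 + 118.26
P = 135.93 kPa


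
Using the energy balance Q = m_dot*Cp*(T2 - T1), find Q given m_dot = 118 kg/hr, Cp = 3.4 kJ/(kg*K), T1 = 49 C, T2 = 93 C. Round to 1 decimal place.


Q = m_dot * Cp * (T2 - T1)
Q = 118 * 3.4 * (93 - 49)
Q = 118 * 3.4 * 44
Q = 17652.8 kJ/hr


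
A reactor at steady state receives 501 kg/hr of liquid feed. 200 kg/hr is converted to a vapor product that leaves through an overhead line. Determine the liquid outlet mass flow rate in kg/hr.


Steady-state mass balance on the main outlet: F_out = F_in - F_removed
F_out = 501 - 200
F_out = 301 kg/hr


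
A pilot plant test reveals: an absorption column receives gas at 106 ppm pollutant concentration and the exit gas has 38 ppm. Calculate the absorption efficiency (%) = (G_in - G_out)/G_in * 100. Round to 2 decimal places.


Efficiency = (G_in - G_out) / G_in * 100%
Efficiency = (106 - 38) / 106 * 100
Efficiency = 68 / 106 * 100
Efficiency = 64.15%


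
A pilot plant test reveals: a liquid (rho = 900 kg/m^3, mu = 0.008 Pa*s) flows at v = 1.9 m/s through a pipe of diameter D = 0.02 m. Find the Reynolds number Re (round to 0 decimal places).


Re = rho * v * D / mu
Re = 900 * 1.9 * 0.02 / 0.008
Re = 34.2 / 0.008
Re = 4275


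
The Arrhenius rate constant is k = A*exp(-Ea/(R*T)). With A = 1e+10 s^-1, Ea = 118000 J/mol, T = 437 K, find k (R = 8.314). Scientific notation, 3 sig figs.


k = A * exp(-Ea/(R*T))
k = 1e+10 * exp(-118000 / (8.314 * 437))
k = 1e+10 * exp(-32.478095)
k = 7.85e-05


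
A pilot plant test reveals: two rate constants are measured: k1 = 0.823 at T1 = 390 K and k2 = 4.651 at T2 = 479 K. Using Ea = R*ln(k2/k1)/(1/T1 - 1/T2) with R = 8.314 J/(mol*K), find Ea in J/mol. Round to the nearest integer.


Ea = R * ln(k2/k1) / (1/T1 - 1/T2)
ln(k2/k1) = ln(4.651/0.823) = 1.7318813
1/T1 - 1/T2 = 1/390 - 1/479 = 0.000476419892
Ea = 8.314 * 1.7318813 / 0.000476419892
Ea = 30223 J/mol


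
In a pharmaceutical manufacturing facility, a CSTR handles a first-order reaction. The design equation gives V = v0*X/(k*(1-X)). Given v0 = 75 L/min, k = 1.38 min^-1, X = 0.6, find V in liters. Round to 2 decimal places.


V = v0 * X / (k * (1 - X))
V = 75 * 0.6 / (1.38 * (1 - 0.6))
V = 45.0 / (1.38 * 0.4)
V = 45.0 / 0.552
V = 81.52 L


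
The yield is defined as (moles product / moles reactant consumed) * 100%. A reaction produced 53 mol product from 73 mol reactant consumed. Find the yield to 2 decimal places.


Yield = (moles product / moles consumed) * 100%
Yield = (53 / 73) * 100
Yield = 0.726 * 100
Yield = 72.60%


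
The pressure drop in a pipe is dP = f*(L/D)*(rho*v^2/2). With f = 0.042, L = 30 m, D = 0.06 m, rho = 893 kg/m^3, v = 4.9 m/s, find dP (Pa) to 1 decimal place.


dP = f * (L/D) * (rho*v^2/2)
dP = 0.042 * (30/0.06) * (893*4.9^2/2)
L/D = 500.0
rho*v^2/2 = 893*24.01/2 = 10720.465
dP = 0.042 * 500.0 * 10720.465
dP = 225129.8 Pa


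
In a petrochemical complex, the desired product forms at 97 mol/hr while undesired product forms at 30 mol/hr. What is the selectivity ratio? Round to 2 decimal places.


S = desired product rate / undesired product rate
S = 97 / 30
S = 3.23


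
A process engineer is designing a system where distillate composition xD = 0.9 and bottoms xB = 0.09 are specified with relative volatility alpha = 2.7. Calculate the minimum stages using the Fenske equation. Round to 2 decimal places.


N_min = ln((xD*(1-xB))/(xB*(1-xD))) / ln(alpha)
Numerator inside ln: 0.819 / 0.009 = 91.0
ln(91.0) = 4.51086
ln(alpha) = ln(2.7) = 0.993252
N_min = 4.51086 / 0.993252 = 4.54


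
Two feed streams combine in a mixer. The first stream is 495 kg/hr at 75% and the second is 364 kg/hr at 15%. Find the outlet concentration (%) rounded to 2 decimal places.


Mass balance on solute: F1*x1 + F2*x2 = F3*x3
F3 = F1 + F2 = 495 + 364 = 859 kg/hr
x3 = (F1*x1 + F2*x2)/F3
x3 = (495*0.75 + 364*0.15) / 859
x3 = 49.58%


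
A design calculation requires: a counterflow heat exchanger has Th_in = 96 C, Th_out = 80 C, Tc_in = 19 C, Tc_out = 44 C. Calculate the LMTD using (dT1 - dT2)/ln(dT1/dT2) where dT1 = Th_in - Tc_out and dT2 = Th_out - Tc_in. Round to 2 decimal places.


dT1 = Th_in - Tc_out = 96 - 44 = 52
dT2 = Th_out - Tc_in = 80 - 19 = 61
LMTD = (dT1 - dT2) / ln(dT1/dT2)
LMTD = (52 - 61) / ln(52/61)
LMTD = 56.38 K


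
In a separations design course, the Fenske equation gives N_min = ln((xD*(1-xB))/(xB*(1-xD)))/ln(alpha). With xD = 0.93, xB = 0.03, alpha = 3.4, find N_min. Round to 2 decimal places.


N_min = ln((xD*(1-xB))/(xB*(1-xD))) / ln(alpha)
Numerator inside ln: 0.9021 / 0.0021 = 429.571429
ln(429.571429) = 6.062788
ln(alpha) = ln(3.4) = 1.223775
N_min = 6.062788 / 1.223775 = 4.95


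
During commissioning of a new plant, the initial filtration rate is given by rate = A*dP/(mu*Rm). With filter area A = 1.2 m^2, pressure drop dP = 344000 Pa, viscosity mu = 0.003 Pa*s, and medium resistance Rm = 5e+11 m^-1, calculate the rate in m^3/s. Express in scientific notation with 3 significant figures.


rate = A * dP / (mu * Rm)
rate = 1.2 * 344000 / (0.003 * 5e+11)
rate = 412800.0 / 1.500e+09
rate = 2.75e-04 m^3/s


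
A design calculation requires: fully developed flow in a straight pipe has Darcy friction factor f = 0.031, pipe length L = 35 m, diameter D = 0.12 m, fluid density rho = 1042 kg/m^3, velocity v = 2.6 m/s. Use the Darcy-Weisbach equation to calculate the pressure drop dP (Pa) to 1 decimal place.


dP = f * (L/D) * (rho*v^2/2)
dP = 0.031 * (35/0.12) * (1042*2.6^2/2)
L/D = 291.66666667
rho*v^2/2 = 1042*6.76/2 = 3521.96
dP = 0.031 * 291.66666667 * 3521.96
dP = 31844.4 Pa


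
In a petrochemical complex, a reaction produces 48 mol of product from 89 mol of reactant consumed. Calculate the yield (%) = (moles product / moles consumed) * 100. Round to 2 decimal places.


Yield = (moles product / moles consumed) * 100%
Yield = (48 / 89) * 100
Yield = 0.5393 * 100
Yield = 53.93%


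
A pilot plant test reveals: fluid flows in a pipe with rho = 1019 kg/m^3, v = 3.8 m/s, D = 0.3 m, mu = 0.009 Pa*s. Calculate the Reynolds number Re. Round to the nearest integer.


Re = rho * v * D / mu
Re = 1019 * 3.8 * 0.3 / 0.009
Re = 1161.66 / 0.009
Re = 129073


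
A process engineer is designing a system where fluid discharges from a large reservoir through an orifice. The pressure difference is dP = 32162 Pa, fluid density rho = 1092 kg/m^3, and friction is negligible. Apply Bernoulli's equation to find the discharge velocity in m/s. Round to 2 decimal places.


v = sqrt(2*dP/rho)
v = sqrt(2*32162/1092)
v = sqrt(58.904762)
v = 7.67 m/s


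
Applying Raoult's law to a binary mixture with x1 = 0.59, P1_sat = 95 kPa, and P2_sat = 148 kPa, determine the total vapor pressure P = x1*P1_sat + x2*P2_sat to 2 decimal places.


P = x1*P1_sat + x2*P2_sat
x2 = 1 - x1 = 1 - 0.59 = 0.41
P = 0.59*95 + 0.41*148
P = 56.05 + 60.68
P = 116.73 kPa


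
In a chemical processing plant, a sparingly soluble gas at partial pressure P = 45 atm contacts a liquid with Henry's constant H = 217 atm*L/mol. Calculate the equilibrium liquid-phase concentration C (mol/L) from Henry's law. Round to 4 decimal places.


C = P / H
C = 45 / 217
C = 0.2074 mol/L


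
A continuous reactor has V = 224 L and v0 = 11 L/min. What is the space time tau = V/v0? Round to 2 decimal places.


tau = V / v0
tau = 224 / 11
tau = 20.36 min


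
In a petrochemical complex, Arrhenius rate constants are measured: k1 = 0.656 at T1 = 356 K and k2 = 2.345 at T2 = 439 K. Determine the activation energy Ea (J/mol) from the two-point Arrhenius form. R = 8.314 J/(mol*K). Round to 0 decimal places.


Ea = R * ln(k2/k1) / (1/T1 - 1/T2)
ln(k2/k1) = ln(2.345/0.656) = 1.2738799
1/T1 - 1/T2 = 1/356 - 1/439 = 0.000531084436
Ea = 8.314 * 1.2738799 / 0.000531084436
Ea = 19942 J/mol


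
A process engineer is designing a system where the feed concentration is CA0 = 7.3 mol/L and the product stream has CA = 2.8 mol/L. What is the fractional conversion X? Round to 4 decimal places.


X = (CA0 - CA) / CA0
X = (7.3 - 2.8) / 7.3
X = 4.5 / 7.3
X = 0.6164


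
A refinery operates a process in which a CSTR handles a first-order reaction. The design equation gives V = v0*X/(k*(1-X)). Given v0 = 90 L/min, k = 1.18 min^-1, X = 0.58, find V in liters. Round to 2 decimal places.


V = v0 * X / (k * (1 - X))
V = 90 * 0.58 / (1.18 * (1 - 0.58))
V = 52.2 / (1.18 * 0.42)
V = 52.2 / 0.4956
V = 105.33 L


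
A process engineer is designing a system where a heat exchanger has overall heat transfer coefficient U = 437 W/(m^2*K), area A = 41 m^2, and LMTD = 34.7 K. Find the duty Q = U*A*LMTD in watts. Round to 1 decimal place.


Q = U * A * LMTD
Q = 437 * 41 * 34.7
Q = 621719.9 W


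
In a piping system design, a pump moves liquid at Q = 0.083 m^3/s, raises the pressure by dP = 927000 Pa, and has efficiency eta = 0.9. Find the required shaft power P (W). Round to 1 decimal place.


P = Q * dP / eta
P = 0.083 * 927000 / 0.9
P = 76941.0 / 0.9
P = 85490.0 W


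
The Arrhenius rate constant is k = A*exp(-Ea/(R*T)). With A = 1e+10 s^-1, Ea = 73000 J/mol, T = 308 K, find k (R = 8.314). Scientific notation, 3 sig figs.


k = A * exp(-Ea/(R*T))
k = 1e+10 * exp(-73000 / (8.314 * 308))
k = 1e+10 * exp(-28.507696)
k = 4.16e-03


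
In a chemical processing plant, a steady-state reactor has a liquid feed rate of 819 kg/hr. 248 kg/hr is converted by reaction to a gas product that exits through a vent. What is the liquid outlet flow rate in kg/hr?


Steady-state mass balance on the main outlet: F_out = F_in - F_removed
F_out = 819 - 248
F_out = 571 kg/hr


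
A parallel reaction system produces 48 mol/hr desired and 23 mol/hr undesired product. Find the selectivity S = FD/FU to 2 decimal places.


S = desired product rate / undesired product rate
S = 48 / 23
S = 2.09


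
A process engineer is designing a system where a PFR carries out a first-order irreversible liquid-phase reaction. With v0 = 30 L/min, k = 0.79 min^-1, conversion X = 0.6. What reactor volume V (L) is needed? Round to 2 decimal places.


V = (v0/k) * ln(1/(1-X))
V = (30/0.79) * ln(1/(1-0.6))
V = 37.974684 * ln(2.5)
V = 37.974684 * 0.916291
V = 34.80 L


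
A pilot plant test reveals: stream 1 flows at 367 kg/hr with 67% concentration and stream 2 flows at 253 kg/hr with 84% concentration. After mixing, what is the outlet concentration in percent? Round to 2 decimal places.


Mass balance on solute: F1*x1 + F2*x2 = F3*x3
F3 = F1 + F2 = 367 + 253 = 620 kg/hr
x3 = (F1*x1 + F2*x2)/F3
x3 = (367*0.67 + 253*0.84) / 620
x3 = 73.94%


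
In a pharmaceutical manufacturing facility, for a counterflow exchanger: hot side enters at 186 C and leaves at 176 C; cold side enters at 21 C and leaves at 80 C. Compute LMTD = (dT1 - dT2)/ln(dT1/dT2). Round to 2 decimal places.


dT1 = Th_in - Tc_out = 186 - 80 = 106
dT2 = Th_out - Tc_in = 176 - 21 = 155
LMTD = (dT1 - dT2) / ln(dT1/dT2)
LMTD = (106 - 155) / ln(106/155)
LMTD = 128.95 K


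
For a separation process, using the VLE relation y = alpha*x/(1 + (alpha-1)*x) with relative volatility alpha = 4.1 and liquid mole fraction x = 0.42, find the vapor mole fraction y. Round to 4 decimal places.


y = alpha*x / (1 + (alpha-1)*x)
y = 4.1*0.42 / (1 + (4.1-1)*0.42)
y = 1.722 / (1 + 1.302)
y = 1.722 / 2.302
y = 0.7480


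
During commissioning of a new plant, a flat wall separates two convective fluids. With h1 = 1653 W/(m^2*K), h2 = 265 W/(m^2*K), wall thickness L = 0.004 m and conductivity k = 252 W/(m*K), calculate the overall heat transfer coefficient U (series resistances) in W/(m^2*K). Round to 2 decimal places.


1/U = 1/h1 + L/k + 1/h2
1/U = 1/1653 + 0.004/252 + 1/265
1/U = 0.0006049607 + 1.5873e-05 + 0.0037735849
1/U = 0.0043944186
U = 227.56 W/(m^2*K)


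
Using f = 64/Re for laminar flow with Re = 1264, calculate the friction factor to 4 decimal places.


f = 64 / Re
f = 64 / 1264
f = 0.0506


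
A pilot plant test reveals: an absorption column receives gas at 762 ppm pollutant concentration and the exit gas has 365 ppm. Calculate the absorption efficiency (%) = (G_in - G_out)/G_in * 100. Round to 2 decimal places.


Efficiency = (G_in - G_out) / G_in * 100%
Efficiency = (762 - 365) / 762 * 100
Efficiency = 397 / 762 * 100
Efficiency = 52.10%


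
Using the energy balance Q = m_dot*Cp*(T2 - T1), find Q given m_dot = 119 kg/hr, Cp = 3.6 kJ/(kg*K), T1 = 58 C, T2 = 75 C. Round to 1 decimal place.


Q = m_dot * Cp * (T2 - T1)
Q = 119 * 3.6 * (75 - 58)
Q = 119 * 3.6 * 17
Q = 7282.8 kJ/hr


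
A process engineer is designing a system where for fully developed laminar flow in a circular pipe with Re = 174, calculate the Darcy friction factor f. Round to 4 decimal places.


f = 64 / Re
f = 64 / 174
f = 0.3678


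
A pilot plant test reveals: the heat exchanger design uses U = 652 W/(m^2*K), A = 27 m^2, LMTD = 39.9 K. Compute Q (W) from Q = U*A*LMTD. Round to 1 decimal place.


Q = U * A * LMTD
Q = 652 * 27 * 39.9
Q = 702399.6 W


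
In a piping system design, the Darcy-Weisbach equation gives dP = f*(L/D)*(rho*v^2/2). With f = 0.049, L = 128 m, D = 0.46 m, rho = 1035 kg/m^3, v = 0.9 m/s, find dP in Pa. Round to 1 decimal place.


dP = f * (L/D) * (rho*v^2/2)
dP = 0.049 * (128/0.46) * (1035*0.9^2/2)
L/D = 278.26086957
rho*v^2/2 = 1035*0.81/2 = 419.175
dP = 0.049 * 278.26086957 * 419.175
dP = 5715.4 Pa


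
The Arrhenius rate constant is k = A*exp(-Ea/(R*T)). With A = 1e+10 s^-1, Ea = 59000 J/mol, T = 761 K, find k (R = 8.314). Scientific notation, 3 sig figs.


k = A * exp(-Ea/(R*T))
k = 1e+10 * exp(-59000 / (8.314 * 761))
k = 1e+10 * exp(-9.325182)
k = 8.92e+05


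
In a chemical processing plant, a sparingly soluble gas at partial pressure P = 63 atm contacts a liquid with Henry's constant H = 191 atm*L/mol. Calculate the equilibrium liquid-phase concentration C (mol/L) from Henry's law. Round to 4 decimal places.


C = P / H
C = 63 / 191
C = 0.3298 mol/L


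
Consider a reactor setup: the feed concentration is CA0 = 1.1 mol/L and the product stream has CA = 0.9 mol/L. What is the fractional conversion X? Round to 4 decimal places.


X = (CA0 - CA) / CA0
X = (1.1 - 0.9) / 1.1
X = 0.2 / 1.1
X = 0.1818


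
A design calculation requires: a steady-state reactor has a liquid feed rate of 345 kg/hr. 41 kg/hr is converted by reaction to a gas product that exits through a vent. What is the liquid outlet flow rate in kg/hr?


Steady-state mass balance on the main outlet: F_out = F_in - F_removed
F_out = 345 - 41
F_out = 304 kg/hr


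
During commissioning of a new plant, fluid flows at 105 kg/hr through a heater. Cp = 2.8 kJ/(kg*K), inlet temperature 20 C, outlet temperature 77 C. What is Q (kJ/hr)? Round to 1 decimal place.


Q = m_dot * Cp * (T2 - T1)
Q = 105 * 2.8 * (77 - 20)
Q = 105 * 2.8 * 57
Q = 16758.0 kJ/hr


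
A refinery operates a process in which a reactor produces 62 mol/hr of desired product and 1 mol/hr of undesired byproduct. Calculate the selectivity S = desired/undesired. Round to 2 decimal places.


S = desired product rate / undesired product rate
S = 62 / 1
S = 62.00
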